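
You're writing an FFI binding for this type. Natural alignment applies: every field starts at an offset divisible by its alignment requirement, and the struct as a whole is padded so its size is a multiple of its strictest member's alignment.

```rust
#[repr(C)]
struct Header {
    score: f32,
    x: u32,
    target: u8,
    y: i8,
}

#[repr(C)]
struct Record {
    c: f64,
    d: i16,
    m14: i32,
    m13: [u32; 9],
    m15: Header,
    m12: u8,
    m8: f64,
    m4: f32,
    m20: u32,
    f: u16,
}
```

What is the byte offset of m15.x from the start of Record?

56

Header: @0: score [4B, align 4] → 4; @4: x [4B, align 4] → 8; @8: target [1B, align 1] → 9; @9: y [1B, align 1] → 10; +2 tail pad (align 4); size 12, align 4
@0: c [8B, align 8] → 8
@8: d [2B, align 2] → 10
+2 pad (align 4)
@12: m14 [4B, align 4] → 16
@16: m13 [36B, align 4] → 52
@52: m15 [12B, align 4] → 64
within Header: x at 4
52 + 4 = 56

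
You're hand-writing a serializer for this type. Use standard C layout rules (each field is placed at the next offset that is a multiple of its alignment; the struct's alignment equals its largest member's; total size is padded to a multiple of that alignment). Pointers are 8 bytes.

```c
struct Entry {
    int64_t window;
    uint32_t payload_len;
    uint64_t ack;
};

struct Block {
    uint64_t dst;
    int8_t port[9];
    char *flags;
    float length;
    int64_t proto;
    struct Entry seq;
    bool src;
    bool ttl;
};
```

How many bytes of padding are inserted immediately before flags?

7

Entry: 0..8  window  (8B, 8-aligned); 8..12  payload_len  (4B, 4-aligned); 12..16  -- padding (4B); 16..24  ack  (8B, 8-aligned); sizeof = 24, alignof = 8
0..8  dst  (8B, 8-aligned)
8..17  port  (9B, 1-aligned)
17..24  -- padding (7B)
24..32  flags  (8B, 8-aligned)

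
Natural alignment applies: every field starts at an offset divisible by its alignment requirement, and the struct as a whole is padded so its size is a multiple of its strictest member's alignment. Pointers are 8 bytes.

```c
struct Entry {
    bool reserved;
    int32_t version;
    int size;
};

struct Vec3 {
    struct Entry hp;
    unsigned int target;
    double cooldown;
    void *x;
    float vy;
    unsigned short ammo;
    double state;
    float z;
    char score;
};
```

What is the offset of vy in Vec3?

Entry: reserved at 0 (size 1, align 1) → ends 1; pad 3 to align 4 for version; version at 4 (size 4, align 4) → ends 8; size at 8 (size 4, align 4) → ends 12; total 12 bytes, alignment 4
hp at 0 (size 12, align 4) → ends 12
target at 12 (size 4, align 4) → ends 16
cooldown at 16 (size 8, align 8) → ends 24
x at 24 (size 8, align 8) → ends 32
vy at 32 (size 4, align 4) → ends 36

32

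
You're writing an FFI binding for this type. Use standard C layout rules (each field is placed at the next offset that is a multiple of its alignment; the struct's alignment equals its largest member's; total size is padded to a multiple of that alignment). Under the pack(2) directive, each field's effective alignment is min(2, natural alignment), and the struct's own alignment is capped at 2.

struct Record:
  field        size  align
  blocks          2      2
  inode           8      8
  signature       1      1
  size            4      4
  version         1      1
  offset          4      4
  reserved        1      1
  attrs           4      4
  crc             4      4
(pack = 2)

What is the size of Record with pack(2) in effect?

blocks at 0 (size 2, align 2) → ends 2
inode at 2 (size 8, align 2) → ends 10
signature at 10 (size 1, align 1) → ends 11
pad 1 to align 2 for size
size at 12 (size 4, align 2) → ends 16
version at 16 (size 1, align 1) → ends 17
pad 1 to align 2 for offset
offset at 18 (size 4, align 2) → ends 22
reserved at 22 (size 1, align 1) → ends 23
pad 1 to align 2 for attrs
attrs at 24 (size 4, align 2) → ends 28
crc at 28 (size 4, align 2) → ends 32
total 32 bytes, alignment 2

32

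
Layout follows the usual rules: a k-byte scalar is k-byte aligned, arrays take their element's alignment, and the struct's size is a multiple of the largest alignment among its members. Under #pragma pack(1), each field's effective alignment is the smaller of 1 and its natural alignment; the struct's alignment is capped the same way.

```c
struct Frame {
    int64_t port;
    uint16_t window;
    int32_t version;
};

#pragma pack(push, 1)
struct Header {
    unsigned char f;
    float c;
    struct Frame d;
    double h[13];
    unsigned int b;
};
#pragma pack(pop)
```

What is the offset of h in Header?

Frame: 0..8  port  (8B, 8-aligned); 8..10  window  (2B, 2-aligned); 10..12  -- padding (2B); 12..16  version  (4B, 4-aligned); sizeof = 16, alignof = 8
0..1  f  (1B, 1-aligned)
1..5  c  (4B, 1-aligned)
5..21  d  (16B, 1-aligned)
21..125  h  (104B, 1-aligned)

21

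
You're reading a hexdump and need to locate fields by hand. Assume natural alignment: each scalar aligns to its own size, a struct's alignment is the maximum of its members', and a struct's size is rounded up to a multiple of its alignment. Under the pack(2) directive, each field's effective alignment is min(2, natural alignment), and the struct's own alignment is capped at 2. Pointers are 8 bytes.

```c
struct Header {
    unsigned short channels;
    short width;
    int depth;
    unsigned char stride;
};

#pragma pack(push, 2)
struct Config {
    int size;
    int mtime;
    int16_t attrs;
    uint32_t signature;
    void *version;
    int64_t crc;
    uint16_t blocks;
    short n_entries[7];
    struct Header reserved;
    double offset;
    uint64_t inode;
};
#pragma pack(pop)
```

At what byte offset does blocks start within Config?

30

Header: 0..2  channels  (2B, 2-aligned); 2..4  width  (2B, 2-aligned); 4..8  depth  (4B, 4-aligned); 8..9  stride  (1B, 1-aligned); 9..12  -- tail padding (3B); sizeof = 12, alignof = 4
0..4  size  (4B, 2-aligned)
4..8  mtime  (4B, 2-aligned)
8..10  attrs  (2B, 2-aligned)
10..14  signature  (4B, 2-aligned)
14..22  version  (8B, 2-aligned)
22..30  crc  (8B, 2-aligned)
30..32  blocks  (2B, 2-aligned)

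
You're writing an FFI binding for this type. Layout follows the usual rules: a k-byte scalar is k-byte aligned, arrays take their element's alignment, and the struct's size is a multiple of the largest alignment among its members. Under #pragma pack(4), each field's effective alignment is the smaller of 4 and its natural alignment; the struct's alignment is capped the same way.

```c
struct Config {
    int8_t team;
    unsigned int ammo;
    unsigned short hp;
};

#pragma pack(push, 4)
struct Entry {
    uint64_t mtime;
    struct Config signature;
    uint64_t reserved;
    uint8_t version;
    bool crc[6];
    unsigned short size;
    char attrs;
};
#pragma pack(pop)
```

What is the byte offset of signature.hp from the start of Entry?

Config: 0..1  team  (1B, 1-aligned); 1..4  -- padding (3B); 4..8  ammo  (4B, 4-aligned); 8..10  hp  (2B, 2-aligned); 10..12  -- tail padding (2B); sizeof = 12, alignof = 4
0..8  mtime  (8B, 4-aligned)
8..20  signature  (12B, 4-aligned)
within Config: hp at 8
8 + 8 = 16

16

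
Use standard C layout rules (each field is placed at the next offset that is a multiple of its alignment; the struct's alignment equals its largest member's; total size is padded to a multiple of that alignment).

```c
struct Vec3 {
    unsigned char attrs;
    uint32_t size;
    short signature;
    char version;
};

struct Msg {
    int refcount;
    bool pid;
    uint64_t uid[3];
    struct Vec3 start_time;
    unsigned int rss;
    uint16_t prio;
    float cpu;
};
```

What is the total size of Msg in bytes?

Vec3: 0..1  attrs  (1B, 1-aligned); 1..4  -- padding (3B); 4..8  size  (4B, 4-aligned); 8..10  signature  (2B, 2-aligned); 10..11  version  (1B, 1-aligned); 11..12  -- tail padding (1B); sizeof = 12, alignof = 4
0..4  refcount  (4B, 4-aligned)
4..5  pid  (1B, 1-aligned)
5..8  -- padding (3B)
8..32  uid  (24B, 8-aligned)
32..44  start_time  (12B, 4-aligned)
44..48  rss  (4B, 4-aligned)
48..50  prio  (2B, 2-aligned)
50..52  -- padding (2B)
52..56  cpu  (4B, 4-aligned)
sizeof = 56, alignof = 8

56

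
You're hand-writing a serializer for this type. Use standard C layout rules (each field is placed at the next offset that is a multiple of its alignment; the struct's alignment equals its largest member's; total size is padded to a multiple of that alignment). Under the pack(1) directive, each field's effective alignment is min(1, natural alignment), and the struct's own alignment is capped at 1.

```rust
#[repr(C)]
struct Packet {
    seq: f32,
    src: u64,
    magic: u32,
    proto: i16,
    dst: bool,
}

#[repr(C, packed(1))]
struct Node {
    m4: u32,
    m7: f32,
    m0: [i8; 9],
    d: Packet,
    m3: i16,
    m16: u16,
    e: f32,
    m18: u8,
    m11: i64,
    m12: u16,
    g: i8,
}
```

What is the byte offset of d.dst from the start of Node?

39

Packet: @0: seq [4B, align 4] → 4; +4 pad (align 8); @8: src [8B, align 8] → 16; @16: magic [4B, align 4] → 20; @20: proto [2B, align 2] → 22; @22: dst [1B, align 1] → 23; +1 tail pad (align 8); size 24, align 8
@0: m4 [4B, align 1] → 4
@4: m7 [4B, align 1] → 8
@8: m0 [9B, align 1] → 17
@17: d [24B, align 1] → 41
within Packet: dst at 22
17 + 22 = 39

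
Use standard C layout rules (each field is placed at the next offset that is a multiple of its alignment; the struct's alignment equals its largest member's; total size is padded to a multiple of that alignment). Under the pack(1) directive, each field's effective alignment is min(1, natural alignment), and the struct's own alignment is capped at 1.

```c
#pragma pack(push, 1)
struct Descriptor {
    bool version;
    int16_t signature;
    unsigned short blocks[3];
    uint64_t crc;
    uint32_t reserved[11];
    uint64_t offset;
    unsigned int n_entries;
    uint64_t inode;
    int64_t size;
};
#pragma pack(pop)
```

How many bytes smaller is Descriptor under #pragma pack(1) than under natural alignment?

natural layout:
  version at 0 (size 1, align 1) → ends 1
  pad 1 to align 2 for signature
  signature at 2 (size 2, align 2) → ends 4
  blocks at 4 (size 6, align 2) → ends 10
  pad 6 to align 8 for crc
  crc at 16 (size 8, align 8) → ends 24
  reserved at 24 (size 44, align 4) → ends 68
  pad 4 to align 8 for offset
  offset at 72 (size 8, align 8) → ends 80
  n_entries at 80 (size 4, align 4) → ends 84
  pad 4 to align 8 for inode
  inode at 88 (size 8, align 8) → ends 96
  size at 96 (size 8, align 8) → ends 104
  total 104 bytes, alignment 8
packed(1) layout:
  version at 0 (size 1, align 1) → ends 1
  signature at 1 (size 2, align 1) → ends 3
  blocks at 3 (size 6, align 1) → ends 9
  crc at 9 (size 8, align 1) → ends 17
  reserved at 17 (size 44, align 1) → ends 61
  offset at 61 (size 8, align 1) → ends 69
  n_entries at 69 (size 4, align 1) → ends 73
  inode at 73 (size 8, align 1) → ends 81
  size at 81 (size 8, align 1) → ends 89
  total 89 bytes, alignment 1
104 − 89 = 15

15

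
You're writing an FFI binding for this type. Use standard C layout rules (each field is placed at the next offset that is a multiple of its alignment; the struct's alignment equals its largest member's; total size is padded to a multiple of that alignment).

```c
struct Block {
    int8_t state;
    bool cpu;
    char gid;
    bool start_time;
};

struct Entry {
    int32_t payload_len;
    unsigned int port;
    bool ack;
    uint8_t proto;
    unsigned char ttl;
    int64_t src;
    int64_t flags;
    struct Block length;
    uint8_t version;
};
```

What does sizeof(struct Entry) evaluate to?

Block: 0..1  state  (1B, 1-aligned); 1..2  cpu  (1B, 1-aligned); 2..3  gid  (1B, 1-aligned); 3..4  start_time  (1B, 1-aligned); sizeof = 4, alignof = 1
0..4  payload_len  (4B, 4-aligned)
4..8  port  (4B, 4-aligned)
8..9  ack  (1B, 1-aligned)
9..10  proto  (1B, 1-aligned)
10..11  ttl  (1B, 1-aligned)
11..16  -- padding (5B)
16..24  src  (8B, 8-aligned)
24..32  flags  (8B, 8-aligned)
32..36  length  (4B, 1-aligned)
36..37  version  (1B, 1-aligned)
37..40  -- tail padding (3B)
sizeof = 40, alignof = 8

40 bytes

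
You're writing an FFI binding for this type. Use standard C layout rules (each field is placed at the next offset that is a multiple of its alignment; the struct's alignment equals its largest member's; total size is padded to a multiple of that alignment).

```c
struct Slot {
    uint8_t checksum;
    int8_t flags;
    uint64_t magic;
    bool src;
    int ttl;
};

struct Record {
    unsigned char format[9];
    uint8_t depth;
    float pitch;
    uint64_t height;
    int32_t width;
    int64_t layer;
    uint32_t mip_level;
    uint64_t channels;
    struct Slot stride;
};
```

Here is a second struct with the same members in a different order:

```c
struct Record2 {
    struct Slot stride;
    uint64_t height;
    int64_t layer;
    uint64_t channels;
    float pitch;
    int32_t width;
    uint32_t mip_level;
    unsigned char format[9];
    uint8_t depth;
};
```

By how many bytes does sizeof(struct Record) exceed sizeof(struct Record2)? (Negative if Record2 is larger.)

8

Slot: 0..1  checksum  (1B, 1-aligned); 1..2  flags  (1B, 1-aligned); 2..8  -- padding (6B); 8..16  magic  (8B, 8-aligned); 16..17  src  (1B, 1-aligned); 17..20  -- padding (3B); 20..24  ttl  (4B, 4-aligned); sizeof = 24, alignof = 8
0..9  format  (9B, 1-aligned)
9..10  depth  (1B, 1-aligned)
10..12  -- padding (2B)
12..16  pitch  (4B, 4-aligned)
16..24  height  (8B, 8-aligned)
24..28  width  (4B, 4-aligned)
28..32  -- padding (4B)
32..40  layer  (8B, 8-aligned)
40..44  mip_level  (4B, 4-aligned)
44..48  -- padding (4B)
48..56  channels  (8B, 8-aligned)
56..80  stride  (24B, 8-aligned)
sizeof = 80, alignof = 8
— Record2 —
0..24  stride  (24B, 8-aligned)
24..32  height  (8B, 8-aligned)
32..40  layer  (8B, 8-aligned)
40..48  channels  (8B, 8-aligned)
48..52  pitch  (4B, 4-aligned)
52..56  width  (4B, 4-aligned)
56..60  mip_level  (4B, 4-aligned)
60..69  format  (9B, 1-aligned)
69..70  depth  (1B, 1-aligned)
70..72  -- tail padding (2B)
sizeof = 72, alignof = 8
80 − 72 = 8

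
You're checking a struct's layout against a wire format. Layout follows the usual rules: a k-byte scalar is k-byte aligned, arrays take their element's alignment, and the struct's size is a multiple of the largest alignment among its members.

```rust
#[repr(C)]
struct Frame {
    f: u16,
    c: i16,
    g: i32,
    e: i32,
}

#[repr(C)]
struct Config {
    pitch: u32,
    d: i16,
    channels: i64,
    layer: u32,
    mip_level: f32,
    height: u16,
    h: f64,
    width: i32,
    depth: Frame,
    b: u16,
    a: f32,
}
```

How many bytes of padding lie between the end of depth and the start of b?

Frame: @0: f [2B, align 2] → 2; @2: c [2B, align 2] → 4; @4: g [4B, align 4] → 8; @8: e [4B, align 4] → 12; size 12, align 4
@0: pitch [4B, align 4] → 4
@4: d [2B, align 2] → 6
+2 pad (align 8)
@8: channels [8B, align 8] → 16
@16: layer [4B, align 4] → 20
@20: mip_level [4B, align 4] → 24
@24: height [2B, align 2] → 26
+6 pad (align 8)
@32: h [8B, align 8] → 40
@40: width [4B, align 4] → 44
@44: depth [12B, align 4] → 56
@56: b [2B, align 2] → 58

0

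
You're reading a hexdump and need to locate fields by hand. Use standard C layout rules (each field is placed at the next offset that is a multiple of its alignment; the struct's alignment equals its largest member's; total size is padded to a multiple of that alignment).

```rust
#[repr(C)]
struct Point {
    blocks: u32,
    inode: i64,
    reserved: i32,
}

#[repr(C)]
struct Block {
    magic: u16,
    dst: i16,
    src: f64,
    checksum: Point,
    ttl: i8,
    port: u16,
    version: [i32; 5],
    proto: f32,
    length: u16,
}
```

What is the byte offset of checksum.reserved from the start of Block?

32

Point: blocks at 0 (size 4, align 4) → ends 4; pad 4 to align 8 for inode; inode at 8 (size 8, align 8) → ends 16; reserved at 16 (size 4, align 4) → ends 20; tail pad 4 to reach multiple of 8; total 24 bytes, alignment 8
magic at 0 (size 2, align 2) → ends 2
dst at 2 (size 2, align 2) → ends 4
pad 4 to align 8 for src
src at 8 (size 8, align 8) → ends 16
checksum at 16 (size 24, align 8) → ends 40
within Point: reserved at 16
16 + 16 = 32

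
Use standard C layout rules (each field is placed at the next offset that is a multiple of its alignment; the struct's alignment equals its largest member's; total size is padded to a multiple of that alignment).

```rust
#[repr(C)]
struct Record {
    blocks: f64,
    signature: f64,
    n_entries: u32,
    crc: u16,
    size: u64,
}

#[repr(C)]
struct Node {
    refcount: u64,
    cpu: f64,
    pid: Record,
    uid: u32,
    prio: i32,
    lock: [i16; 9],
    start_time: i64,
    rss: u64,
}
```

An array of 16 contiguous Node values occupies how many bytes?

Record: @0: blocks [8B, align 8] → 8; @8: signature [8B, align 8] → 16; @16: n_entries [4B, align 4] → 20; @20: crc [2B, align 2] → 22; +2 pad (align 8); @24: size [8B, align 8] → 32; size 32, align 8
@0: refcount [8B, align 8] → 8
@8: cpu [8B, align 8] → 16
@16: pid [32B, align 8] → 48
@48: uid [4B, align 4] → 52
@52: prio [4B, align 4] → 56
@56: lock [18B, align 2] → 74
+6 pad (align 8)
@80: start_time [8B, align 8] → 88
@88: rss [8B, align 8] → 96
size 96, align 8
array of 16: 16 × 96 = 1536

1536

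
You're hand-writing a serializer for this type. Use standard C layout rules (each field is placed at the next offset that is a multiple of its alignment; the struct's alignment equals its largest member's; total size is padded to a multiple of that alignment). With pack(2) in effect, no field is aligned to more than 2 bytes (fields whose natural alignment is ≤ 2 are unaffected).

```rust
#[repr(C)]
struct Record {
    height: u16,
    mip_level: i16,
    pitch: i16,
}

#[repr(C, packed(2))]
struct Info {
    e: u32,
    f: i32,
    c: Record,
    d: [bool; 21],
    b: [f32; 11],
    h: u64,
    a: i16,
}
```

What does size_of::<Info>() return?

90

Record: height at 0 (size 2, align 2) → ends 2; mip_level at 2 (size 2, align 2) → ends 4; pitch at 4 (size 2, align 2) → ends 6; total 6 bytes, alignment 2
e at 0 (size 4, align 2) → ends 4
f at 4 (size 4, align 2) → ends 8
c at 8 (size 6, align 2) → ends 14
d at 14 (size 21, align 1) → ends 35
pad 1 to align 2 for b
b at 36 (size 44, align 2) → ends 80
h at 80 (size 8, align 2) → ends 88
a at 88 (size 2, align 2) → ends 90
total 90 bytes, alignment 2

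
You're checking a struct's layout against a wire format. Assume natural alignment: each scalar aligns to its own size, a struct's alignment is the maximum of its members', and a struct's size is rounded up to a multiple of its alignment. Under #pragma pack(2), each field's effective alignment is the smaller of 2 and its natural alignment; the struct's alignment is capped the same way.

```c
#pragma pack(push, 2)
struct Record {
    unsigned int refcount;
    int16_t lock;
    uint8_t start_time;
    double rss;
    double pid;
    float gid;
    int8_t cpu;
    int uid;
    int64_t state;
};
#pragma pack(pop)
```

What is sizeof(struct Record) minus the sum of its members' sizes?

refcount at 0 (size 4, align 2) → ends 4
lock at 4 (size 2, align 2) → ends 6
start_time at 6 (size 1, align 1) → ends 7
pad 1 to align 2 for rss
rss at 8 (size 8, align 2) → ends 16
pid at 16 (size 8, align 2) → ends 24
gid at 24 (size 4, align 2) → ends 28
cpu at 28 (size 1, align 1) → ends 29
pad 1 to align 2 for uid
uid at 30 (size 4, align 2) → ends 34
state at 34 (size 8, align 2) → ends 42
total 42 bytes, alignment 2
data bytes 40, size 42 → padding 2

2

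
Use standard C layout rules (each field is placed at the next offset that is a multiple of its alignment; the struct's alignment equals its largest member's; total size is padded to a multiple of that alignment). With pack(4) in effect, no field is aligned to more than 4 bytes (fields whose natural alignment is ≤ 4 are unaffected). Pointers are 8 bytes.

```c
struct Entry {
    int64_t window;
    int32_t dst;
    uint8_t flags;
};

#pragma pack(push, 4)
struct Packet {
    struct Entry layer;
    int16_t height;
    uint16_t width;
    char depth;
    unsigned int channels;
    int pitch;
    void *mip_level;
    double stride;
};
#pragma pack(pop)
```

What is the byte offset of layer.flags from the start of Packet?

Entry: 0..8  window  (8B, 8-aligned); 8..12  dst  (4B, 4-aligned); 12..13  flags  (1B, 1-aligned); 13..16  -- tail padding (3B); sizeof = 16, alignof = 8
0..16  layer  (16B, 4-aligned)
within Entry: flags at 12
0 + 12 = 12

12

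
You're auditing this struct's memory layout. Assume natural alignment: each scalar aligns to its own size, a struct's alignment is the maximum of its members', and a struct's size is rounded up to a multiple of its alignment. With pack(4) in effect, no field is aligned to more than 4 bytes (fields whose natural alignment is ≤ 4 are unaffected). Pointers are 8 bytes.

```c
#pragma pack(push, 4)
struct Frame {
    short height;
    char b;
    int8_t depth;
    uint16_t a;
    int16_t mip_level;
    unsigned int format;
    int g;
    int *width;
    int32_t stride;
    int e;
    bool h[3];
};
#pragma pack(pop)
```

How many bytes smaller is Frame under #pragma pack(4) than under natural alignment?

4

natural layout:
  0..2  height  (2B, 2-aligned)
  2..3  b  (1B, 1-aligned)
  3..4  depth  (1B, 1-aligned)
  4..6  a  (2B, 2-aligned)
  6..8  mip_level  (2B, 2-aligned)
  8..12  format  (4B, 4-aligned)
  12..16  g  (4B, 4-aligned)
  16..24  width  (8B, 8-aligned)
  24..28  stride  (4B, 4-aligned)
  28..32  e  (4B, 4-aligned)
  32..35  h  (3B, 1-aligned)
  35..40  -- tail padding (5B)
  sizeof = 40, alignof = 8
packed(4) layout:
  0..2  height  (2B, 2-aligned)
  2..3  b  (1B, 1-aligned)
  3..4  depth  (1B, 1-aligned)
  4..6  a  (2B, 2-aligned)
  6..8  mip_level  (2B, 2-aligned)
  8..12  format  (4B, 4-aligned)
  12..16  g  (4B, 4-aligned)
  16..24  width  (8B, 4-aligned)
  24..28  stride  (4B, 4-aligned)
  28..32  e  (4B, 4-aligned)
  32..35  h  (3B, 1-aligned)
  35..36  -- tail padding (1B)
  sizeof = 36, alignof = 4
40 − 36 = 4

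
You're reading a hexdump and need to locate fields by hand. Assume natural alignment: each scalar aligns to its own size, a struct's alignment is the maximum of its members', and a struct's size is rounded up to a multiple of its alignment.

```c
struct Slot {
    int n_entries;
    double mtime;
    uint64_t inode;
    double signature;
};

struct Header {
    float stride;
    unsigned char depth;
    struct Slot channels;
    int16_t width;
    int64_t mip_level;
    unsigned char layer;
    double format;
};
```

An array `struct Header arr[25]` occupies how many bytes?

Slot: n_entries at 0 (size 4, align 4) → ends 4; pad 4 to align 8 for mtime; mtime at 8 (size 8, align 8) → ends 16; inode at 16 (size 8, align 8) → ends 24; signature at 24 (size 8, align 8) → ends 32; total 32 bytes, alignment 8
stride at 0 (size 4, align 4) → ends 4
depth at 4 (size 1, align 1) → ends 5
pad 3 to align 8 for channels
channels at 8 (size 32, align 8) → ends 40
width at 40 (size 2, align 2) → ends 42
pad 6 to align 8 for mip_level
mip_level at 48 (size 8, align 8) → ends 56
layer at 56 (size 1, align 1) → ends 57
pad 7 to align 8 for format
format at 64 (size 8, align 8) → ends 72
total 72 bytes, alignment 8
array of 25: 25 × 72 = 1800

1800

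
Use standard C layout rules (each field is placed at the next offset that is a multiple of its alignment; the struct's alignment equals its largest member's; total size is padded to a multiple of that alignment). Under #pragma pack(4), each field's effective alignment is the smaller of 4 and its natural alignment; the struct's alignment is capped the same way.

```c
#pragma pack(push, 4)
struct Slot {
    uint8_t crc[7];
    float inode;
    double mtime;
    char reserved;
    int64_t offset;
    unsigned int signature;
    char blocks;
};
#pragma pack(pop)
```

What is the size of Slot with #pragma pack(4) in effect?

40

crc at 0 (size 7, align 1) → ends 7
pad 1 to align 4 for inode
inode at 8 (size 4, align 4) → ends 12
mtime at 12 (size 8, align 4) → ends 20
reserved at 20 (size 1, align 1) → ends 21
pad 3 to align 4 for offset
offset at 24 (size 8, align 4) → ends 32
signature at 32 (size 4, align 4) → ends 36
blocks at 36 (size 1, align 1) → ends 37
tail pad 3 to reach multiple of 4
total 40 bytes, alignment 4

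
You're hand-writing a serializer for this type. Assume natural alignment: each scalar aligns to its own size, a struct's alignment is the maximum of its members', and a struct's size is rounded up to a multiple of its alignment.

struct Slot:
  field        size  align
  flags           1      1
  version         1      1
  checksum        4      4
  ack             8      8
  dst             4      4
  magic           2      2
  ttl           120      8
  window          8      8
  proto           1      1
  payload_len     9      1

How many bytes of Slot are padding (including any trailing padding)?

10

@0: flags [1B, align 1] → 1
@1: version [1B, align 1] → 2
+2 pad (align 4)
@4: checksum [4B, align 4] → 8
@8: ack [8B, align 8] → 16
@16: dst [4B, align 4] → 20
@20: magic [2B, align 2] → 22
+2 pad (align 8)
@24: ttl [120B, align 8] → 144
@144: window [8B, align 8] → 152
@152: proto [1B, align 1] → 153
@153: payload_len [9B, align 1] → 162
+6 tail pad (align 8)
size 168, align 8
data bytes 158, size 168 → padding 10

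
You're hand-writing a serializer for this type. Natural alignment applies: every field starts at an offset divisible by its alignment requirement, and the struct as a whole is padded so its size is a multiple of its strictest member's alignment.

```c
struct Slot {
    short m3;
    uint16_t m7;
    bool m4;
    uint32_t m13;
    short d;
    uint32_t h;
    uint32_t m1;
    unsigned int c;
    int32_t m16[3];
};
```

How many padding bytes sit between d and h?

@0: m3 [2B, align 2] → 2
@2: m7 [2B, align 2] → 4
@4: m4 [1B, align 1] → 5
+3 pad (align 4)
@8: m13 [4B, align 4] → 12
@12: d [2B, align 2] → 14
+2 pad (align 4)
@16: h [4B, align 4] → 20

2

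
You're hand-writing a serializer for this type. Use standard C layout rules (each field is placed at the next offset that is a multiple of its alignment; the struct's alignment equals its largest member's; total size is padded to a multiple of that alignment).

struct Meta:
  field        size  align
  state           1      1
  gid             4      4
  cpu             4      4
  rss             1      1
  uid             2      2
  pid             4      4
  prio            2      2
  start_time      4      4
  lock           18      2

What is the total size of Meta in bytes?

48

0..1  state  (1B, 1-aligned)
1..4  -- padding (3B)
4..8  gid  (4B, 4-aligned)
8..12  cpu  (4B, 4-aligned)
12..13  rss  (1B, 1-aligned)
13..14  -- padding (1B)
14..16  uid  (2B, 2-aligned)
16..20  pid  (4B, 4-aligned)
20..22  prio  (2B, 2-aligned)
22..24  -- padding (2B)
24..28  start_time  (4B, 4-aligned)
28..46  lock  (18B, 2-aligned)
46..48  -- tail padding (2B)
sizeof = 48, alignof = 4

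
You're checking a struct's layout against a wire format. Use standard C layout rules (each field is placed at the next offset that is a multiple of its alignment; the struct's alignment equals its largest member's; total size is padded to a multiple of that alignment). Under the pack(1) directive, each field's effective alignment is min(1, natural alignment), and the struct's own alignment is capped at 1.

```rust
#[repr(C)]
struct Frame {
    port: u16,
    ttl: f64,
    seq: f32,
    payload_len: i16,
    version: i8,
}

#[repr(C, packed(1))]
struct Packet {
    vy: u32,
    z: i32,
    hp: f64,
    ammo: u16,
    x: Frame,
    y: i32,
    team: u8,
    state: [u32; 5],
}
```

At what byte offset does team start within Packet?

46

Frame: @0: port [2B, align 2] → 2; +6 pad (align 8); @8: ttl [8B, align 8] → 16; @16: seq [4B, align 4] → 20; @20: payload_len [2B, align 2] → 22; @22: version [1B, align 1] → 23; +1 tail pad (align 8); size 24, align 8
@0: vy [4B, align 1] → 4
@4: z [4B, align 1] → 8
@8: hp [8B, align 1] → 16
@16: ammo [2B, align 1] → 18
@18: x [24B, align 1] → 42
@42: y [4B, align 1] → 46
@46: team [1B, align 1] → 47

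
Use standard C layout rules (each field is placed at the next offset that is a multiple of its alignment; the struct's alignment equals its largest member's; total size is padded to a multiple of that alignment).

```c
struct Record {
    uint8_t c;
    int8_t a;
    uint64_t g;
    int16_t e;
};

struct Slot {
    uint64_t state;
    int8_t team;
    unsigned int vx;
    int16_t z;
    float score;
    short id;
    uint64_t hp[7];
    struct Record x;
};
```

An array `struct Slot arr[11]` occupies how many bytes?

1232

Record: c at 0 (size 1, align 1) → ends 1; a at 1 (size 1, align 1) → ends 2; pad 6 to align 8 for g; g at 8 (size 8, align 8) → ends 16; e at 16 (size 2, align 2) → ends 18; tail pad 6 to reach multiple of 8; total 24 bytes, alignment 8
state at 0 (size 8, align 8) → ends 8
team at 8 (size 1, align 1) → ends 9
pad 3 to align 4 for vx
vx at 12 (size 4, align 4) → ends 16
z at 16 (size 2, align 2) → ends 18
pad 2 to align 4 for score
score at 20 (size 4, align 4) → ends 24
id at 24 (size 2, align 2) → ends 26
pad 6 to align 8 for hp
hp at 32 (size 56, align 8) → ends 88
x at 88 (size 24, align 8) → ends 112
total 112 bytes, alignment 8
array of 11: 11 × 112 = 1232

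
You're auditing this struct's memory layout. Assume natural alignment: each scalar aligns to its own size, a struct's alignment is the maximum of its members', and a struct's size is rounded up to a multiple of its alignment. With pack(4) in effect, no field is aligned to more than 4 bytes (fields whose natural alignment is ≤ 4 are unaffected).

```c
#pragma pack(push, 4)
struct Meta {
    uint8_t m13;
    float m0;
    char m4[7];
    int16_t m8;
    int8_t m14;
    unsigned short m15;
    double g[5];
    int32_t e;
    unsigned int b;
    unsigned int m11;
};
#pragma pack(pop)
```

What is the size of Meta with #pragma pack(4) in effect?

76

m13 at 0 (size 1, align 1) → ends 1
pad 3 to align 4 for m0
m0 at 4 (size 4, align 4) → ends 8
m4 at 8 (size 7, align 1) → ends 15
pad 1 to align 2 for m8
m8 at 16 (size 2, align 2) → ends 18
m14 at 18 (size 1, align 1) → ends 19
pad 1 to align 2 for m15
m15 at 20 (size 2, align 2) → ends 22
pad 2 to align 4 for g
g at 24 (size 40, align 4) → ends 64
e at 64 (size 4, align 4) → ends 68
b at 68 (size 4, align 4) → ends 72
m11 at 72 (size 4, align 4) → ends 76
total 76 bytes, alignment 4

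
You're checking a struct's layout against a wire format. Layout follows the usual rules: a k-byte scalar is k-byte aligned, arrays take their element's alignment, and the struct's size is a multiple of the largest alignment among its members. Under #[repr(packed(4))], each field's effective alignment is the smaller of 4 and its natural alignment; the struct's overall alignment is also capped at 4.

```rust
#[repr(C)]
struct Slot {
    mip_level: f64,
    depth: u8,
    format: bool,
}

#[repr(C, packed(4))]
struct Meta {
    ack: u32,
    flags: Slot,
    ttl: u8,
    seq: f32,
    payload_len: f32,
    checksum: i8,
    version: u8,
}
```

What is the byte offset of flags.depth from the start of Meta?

12

Slot: @0: mip_level [8B, align 8] → 8; @8: depth [1B, align 1] → 9; @9: format [1B, align 1] → 10; +6 tail pad (align 8); size 16, align 8
@0: ack [4B, align 4] → 4
@4: flags [16B, align 4] → 20
within Slot: depth at 8
4 + 8 = 12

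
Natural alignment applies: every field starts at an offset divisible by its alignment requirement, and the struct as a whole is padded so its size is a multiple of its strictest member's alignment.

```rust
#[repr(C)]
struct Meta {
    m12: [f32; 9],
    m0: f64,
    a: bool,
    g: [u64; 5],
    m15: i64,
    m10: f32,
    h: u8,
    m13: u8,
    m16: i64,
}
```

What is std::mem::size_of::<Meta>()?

@0: m12 [36B, align 4] → 36
+4 pad (align 8)
@40: m0 [8B, align 8] → 48
@48: a [1B, align 1] → 49
+7 pad (align 8)
@56: g [40B, align 8] → 96
@96: m15 [8B, align 8] → 104
@104: m10 [4B, align 4] → 108
@108: h [1B, align 1] → 109
@109: m13 [1B, align 1] → 110
+2 pad (align 8)
@112: m16 [8B, align 8] → 120
size 120, align 8

120 bytes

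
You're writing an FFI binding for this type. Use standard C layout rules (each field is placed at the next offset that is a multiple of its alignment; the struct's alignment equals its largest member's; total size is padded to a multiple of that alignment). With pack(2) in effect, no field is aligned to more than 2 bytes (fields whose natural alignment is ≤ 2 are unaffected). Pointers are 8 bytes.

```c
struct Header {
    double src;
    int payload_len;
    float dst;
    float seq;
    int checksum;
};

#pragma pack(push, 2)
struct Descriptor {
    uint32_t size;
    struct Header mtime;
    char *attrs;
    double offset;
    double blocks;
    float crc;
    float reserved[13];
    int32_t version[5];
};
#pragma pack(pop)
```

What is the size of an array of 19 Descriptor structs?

2432

Header: 0..8  src  (8B, 8-aligned); 8..12  payload_len  (4B, 4-aligned); 12..16  dst  (4B, 4-aligned); 16..20  seq  (4B, 4-aligned); 20..24  checksum  (4B, 4-aligned); sizeof = 24, alignof = 8
0..4  size  (4B, 2-aligned)
4..28  mtime  (24B, 2-aligned)
28..36  attrs  (8B, 2-aligned)
36..44  offset  (8B, 2-aligned)
44..52  blocks  (8B, 2-aligned)
52..56  crc  (4B, 2-aligned)
56..108  reserved  (52B, 2-aligned)
108..128  version  (20B, 2-aligned)
sizeof = 128, alignof = 2
array of 19: 19 × 128 = 2432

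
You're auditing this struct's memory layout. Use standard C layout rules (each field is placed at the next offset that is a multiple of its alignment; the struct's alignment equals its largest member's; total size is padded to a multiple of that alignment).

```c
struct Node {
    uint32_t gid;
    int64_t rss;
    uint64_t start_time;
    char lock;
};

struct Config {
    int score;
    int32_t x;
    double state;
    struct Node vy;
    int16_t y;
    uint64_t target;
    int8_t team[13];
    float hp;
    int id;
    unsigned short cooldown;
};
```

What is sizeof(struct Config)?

Node: @0: gid [4B, align 4] → 4; +4 pad (align 8); @8: rss [8B, align 8] → 16; @16: start_time [8B, align 8] → 24; @24: lock [1B, align 1] → 25; +7 tail pad (align 8); size 32, align 8
@0: score [4B, align 4] → 4
@4: x [4B, align 4] → 8
@8: state [8B, align 8] → 16
@16: vy [32B, align 8] → 48
@48: y [2B, align 2] → 50
+6 pad (align 8)
@56: target [8B, align 8] → 64
@64: team [13B, align 1] → 77
+3 pad (align 4)
@80: hp [4B, align 4] → 84
@84: id [4B, align 4] → 88
@88: cooldown [2B, align 2] → 90
+6 tail pad (align 8)
size 96, align 8

96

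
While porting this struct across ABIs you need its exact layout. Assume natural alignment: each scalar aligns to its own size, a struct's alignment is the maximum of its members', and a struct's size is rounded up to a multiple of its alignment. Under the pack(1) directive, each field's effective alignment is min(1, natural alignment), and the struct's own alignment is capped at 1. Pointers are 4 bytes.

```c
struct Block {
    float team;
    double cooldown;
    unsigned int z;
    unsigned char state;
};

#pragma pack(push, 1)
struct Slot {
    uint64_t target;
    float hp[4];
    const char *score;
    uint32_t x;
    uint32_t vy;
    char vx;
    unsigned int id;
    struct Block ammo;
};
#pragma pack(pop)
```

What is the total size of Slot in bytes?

65 bytes

Block: 0..4  team  (4B, 4-aligned); 4..8  -- padding (4B); 8..16  cooldown  (8B, 8-aligned); 16..20  z  (4B, 4-aligned); 20..21  state  (1B, 1-aligned); 21..24  -- tail padding (3B); sizeof = 24, alignof = 8
0..8  target  (8B, 1-aligned)
8..24  hp  (16B, 1-aligned)
24..28  score  (4B, 1-aligned)
28..32  x  (4B, 1-aligned)
32..36  vy  (4B, 1-aligned)
36..37  vx  (1B, 1-aligned)
37..41  id  (4B, 1-aligned)
41..65  ammo  (24B, 1-aligned)
sizeof = 65, alignof = 1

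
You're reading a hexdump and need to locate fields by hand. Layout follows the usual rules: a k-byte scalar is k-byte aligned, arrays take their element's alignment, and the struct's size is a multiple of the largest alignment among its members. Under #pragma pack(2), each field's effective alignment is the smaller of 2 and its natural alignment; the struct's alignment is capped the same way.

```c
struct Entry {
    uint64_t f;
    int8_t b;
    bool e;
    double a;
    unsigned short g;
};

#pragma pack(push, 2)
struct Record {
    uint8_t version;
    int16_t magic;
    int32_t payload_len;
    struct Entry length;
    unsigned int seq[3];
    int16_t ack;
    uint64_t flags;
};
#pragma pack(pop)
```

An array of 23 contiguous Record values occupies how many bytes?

Entry: f at 0 (size 8, align 8) → ends 8; b at 8 (size 1, align 1) → ends 9; e at 9 (size 1, align 1) → ends 10; pad 6 to align 8 for a; a at 16 (size 8, align 8) → ends 24; g at 24 (size 2, align 2) → ends 26; tail pad 6 to reach multiple of 8; total 32 bytes, alignment 8
version at 0 (size 1, align 1) → ends 1
pad 1 to align 2 for magic
magic at 2 (size 2, align 2) → ends 4
payload_len at 4 (size 4, align 2) → ends 8
length at 8 (size 32, align 2) → ends 40
seq at 40 (size 12, align 2) → ends 52
ack at 52 (size 2, align 2) → ends 54
flags at 54 (size 8, align 2) → ends 62
total 62 bytes, alignment 2
array of 23: 23 × 62 = 1426

1426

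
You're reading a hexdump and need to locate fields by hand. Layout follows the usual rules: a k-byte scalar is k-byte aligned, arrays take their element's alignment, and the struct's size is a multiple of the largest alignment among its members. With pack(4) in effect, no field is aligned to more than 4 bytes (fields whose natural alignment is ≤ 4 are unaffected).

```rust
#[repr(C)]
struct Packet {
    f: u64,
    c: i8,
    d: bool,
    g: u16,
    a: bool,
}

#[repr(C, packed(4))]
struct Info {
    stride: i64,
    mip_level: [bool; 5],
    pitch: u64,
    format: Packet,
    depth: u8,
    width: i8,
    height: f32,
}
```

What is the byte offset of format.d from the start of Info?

Packet: f at 0 (size 8, align 8) → ends 8; c at 8 (size 1, align 1) → ends 9; d at 9 (size 1, align 1) → ends 10; g at 10 (size 2, align 2) → ends 12; a at 12 (size 1, align 1) → ends 13; tail pad 3 to reach multiple of 8; total 16 bytes, alignment 8
stride at 0 (size 8, align 4) → ends 8
mip_level at 8 (size 5, align 1) → ends 13
pad 3 to align 4 for pitch
pitch at 16 (size 8, align 4) → ends 24
format at 24 (size 16, align 4) → ends 40
within Packet: d at 9
24 + 9 = 33

33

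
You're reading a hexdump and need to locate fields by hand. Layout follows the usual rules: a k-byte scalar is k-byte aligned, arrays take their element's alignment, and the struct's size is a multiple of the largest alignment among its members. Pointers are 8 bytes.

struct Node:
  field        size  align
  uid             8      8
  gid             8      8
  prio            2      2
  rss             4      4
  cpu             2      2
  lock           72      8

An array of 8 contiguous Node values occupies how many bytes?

832

@0: uid [8B, align 8] → 8
@8: gid [8B, align 8] → 16
@16: prio [2B, align 2] → 18
+2 pad (align 4)
@20: rss [4B, align 4] → 24
@24: cpu [2B, align 2] → 26
+6 pad (align 8)
@32: lock [72B, align 8] → 104
size 104, align 8
array of 8: 8 × 104 = 832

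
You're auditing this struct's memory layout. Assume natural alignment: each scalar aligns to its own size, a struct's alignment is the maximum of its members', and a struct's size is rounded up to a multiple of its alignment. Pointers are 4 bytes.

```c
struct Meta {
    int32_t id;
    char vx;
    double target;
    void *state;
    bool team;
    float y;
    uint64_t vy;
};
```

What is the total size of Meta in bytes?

40

id at 0 (size 4, align 4) → ends 4
vx at 4 (size 1, align 1) → ends 5
pad 3 to align 8 for target
target at 8 (size 8, align 8) → ends 16
state at 16 (size 4, align 4) → ends 20
team at 20 (size 1, align 1) → ends 21
pad 3 to align 4 for y
y at 24 (size 4, align 4) → ends 28
pad 4 to align 8 for vy
vy at 32 (size 8, align 8) → ends 40
total 40 bytes, alignment 8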